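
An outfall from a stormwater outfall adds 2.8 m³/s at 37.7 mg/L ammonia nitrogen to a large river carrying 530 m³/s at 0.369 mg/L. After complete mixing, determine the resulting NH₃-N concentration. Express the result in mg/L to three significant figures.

0.565 mg/L

Conservation of mass across the mixing zone: C = (2.8·37.7 + 530·0.369) / (2.8 + 530) = 301.1/532.8 = 0.5652 mg/L.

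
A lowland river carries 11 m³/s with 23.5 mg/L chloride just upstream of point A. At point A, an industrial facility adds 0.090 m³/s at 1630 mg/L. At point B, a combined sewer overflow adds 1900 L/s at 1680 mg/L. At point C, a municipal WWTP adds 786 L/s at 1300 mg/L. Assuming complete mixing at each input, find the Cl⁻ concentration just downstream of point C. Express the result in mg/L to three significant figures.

After input A: C = (11·23.5 + 0.09·1630) / 11.09 = 36.54 mg/L.
1900 L/s = 1.9 m³/s.
After input B: C = (11.09·36.54 + 1.9·1680) / 12.99 = 276.9 mg/L.
786 L/s = 0.786 m³/s.
After input C: C = (12.99·276.9 + 0.786·1300) / 13.78 = 335.3 mg/L.

335 mg/L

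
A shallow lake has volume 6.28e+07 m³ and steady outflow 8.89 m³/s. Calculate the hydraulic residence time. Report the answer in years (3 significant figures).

Q = 8.89 m³/s × 3.156e+07 s/yr = 2.805e+08 m³/yr.
Hydraulic residence time τ = V/Q = 6.28e+07/2.805e+08 = 0.2238 yr.

0.224 yr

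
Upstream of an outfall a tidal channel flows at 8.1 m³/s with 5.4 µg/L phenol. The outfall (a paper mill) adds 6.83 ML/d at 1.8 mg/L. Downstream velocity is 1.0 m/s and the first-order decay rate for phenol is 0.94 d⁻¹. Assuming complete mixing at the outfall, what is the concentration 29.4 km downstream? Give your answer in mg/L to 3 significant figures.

6.83 ML/d = 0.07905 m³/s.
5.4 µg/L = 0.0054 mg/L.
After complete mixing, C₀ = (0.07905·1.8 + 8.1·0.0054) / 8.179 = 0.02274 mg/L.
Travel time t = 2.94e+04 m / 1.0 m/s = 2.94e+04 s = 0.3403 d.
C = 0.02274·exp(−0.94·0.3403) = 0.02274·0.7262 = 0.01652 mg/L.

0.0165 mg/L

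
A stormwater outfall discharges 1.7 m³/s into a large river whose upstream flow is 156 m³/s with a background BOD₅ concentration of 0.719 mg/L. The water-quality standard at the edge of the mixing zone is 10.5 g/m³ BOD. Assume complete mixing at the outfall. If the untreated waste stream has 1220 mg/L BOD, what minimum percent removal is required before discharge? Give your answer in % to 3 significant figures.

Mass balance: 10.5·157.7 = 1.7·Cₑ + 156·0.719.
Cₑ = (1656 − 112.2) / 1.7 = 908.1 mg/L.
Required removal = 1 − 908.1/1220 = 25.57 %.

25.6 %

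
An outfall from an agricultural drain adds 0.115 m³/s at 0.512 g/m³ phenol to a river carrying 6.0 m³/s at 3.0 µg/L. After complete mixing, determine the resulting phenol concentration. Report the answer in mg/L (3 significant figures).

0.0126 mg/L

3.0 µg/L = 0.003 mg/L.
Flow-weighted mixing gives C = (0.115·0.512 + 6·0.003) / (0.115 + 6) = 0.07688/6.115 = 0.01257 mg/L.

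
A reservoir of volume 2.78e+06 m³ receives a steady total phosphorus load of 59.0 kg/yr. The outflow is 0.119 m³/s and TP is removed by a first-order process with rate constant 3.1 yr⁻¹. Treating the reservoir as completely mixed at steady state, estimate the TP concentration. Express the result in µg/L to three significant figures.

4.77 µg/L

Outflow Q = 0.119 m³/s × 3.156e+07 s/yr = 3.755e+06 m³/yr.
Steady-state CSTR mass balance: W = Q·C + k·V·C, so C = W/(Q + kV).
Q + kV = 3.755e+06 + 3.1·2.78e+06 = 1.237e+07 m³/yr.
C = 59.0/1.237e+07 = 4.768e-06 kg/m³ = 0.004768 mg/L = 4.768 µg/L.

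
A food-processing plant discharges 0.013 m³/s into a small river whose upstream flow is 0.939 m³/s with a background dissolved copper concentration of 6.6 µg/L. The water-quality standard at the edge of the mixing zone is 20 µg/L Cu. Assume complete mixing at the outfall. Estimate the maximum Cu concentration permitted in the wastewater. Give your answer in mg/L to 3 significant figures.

0.988 mg/L

6.6 µg/L = 0.0066 mg/L.
20 µg/L = 0.02 mg/L.
Mass balance: 0.02·0.952 = 0.013·Cₑ + 0.939·0.0066.
Cₑ = (0.01904 − 0.006197) / 0.013 = 0.9879 mg/L.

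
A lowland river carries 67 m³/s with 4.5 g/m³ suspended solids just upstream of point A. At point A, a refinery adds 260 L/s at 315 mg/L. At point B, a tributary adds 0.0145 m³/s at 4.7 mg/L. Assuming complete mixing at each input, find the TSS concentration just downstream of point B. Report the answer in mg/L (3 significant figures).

260 L/s = 0.26 m³/s.
After input A: C = (67·4.5 + 0.26·315) / 67.26 = 5.7 mg/L.
After input B: C = (67.26·5.7 + 0.0145·4.7) / 67.27 = 5.7 mg/L.

5.70 mg/L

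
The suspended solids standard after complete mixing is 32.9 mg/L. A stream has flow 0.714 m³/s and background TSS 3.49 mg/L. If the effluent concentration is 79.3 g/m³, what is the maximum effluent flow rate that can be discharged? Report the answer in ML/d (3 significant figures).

Mass balance at complete mixing: C_std·(Q_w + Q_r) = Q_w·C_e + Q_r·C_b.
Rearranging, Q_w = Q_r·(C_std − C_b)/(C_e − C_std) = 0.714·(32.9 − 3.49) / (79.3 − 32.9) = 0.4526 m³/s.
= 39.1 ML/d.

39.1 ML/d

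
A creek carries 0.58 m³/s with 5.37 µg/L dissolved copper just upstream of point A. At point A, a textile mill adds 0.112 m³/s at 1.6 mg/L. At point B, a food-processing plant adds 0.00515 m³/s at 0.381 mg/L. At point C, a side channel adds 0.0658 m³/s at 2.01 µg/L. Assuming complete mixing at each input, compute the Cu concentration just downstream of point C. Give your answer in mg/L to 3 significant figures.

5.37 µg/L = 0.00537 mg/L.
After input A: C = (0.58·0.00537 + 0.112·1.6) / 0.692 = 0.2635 mg/L.
After input B: C = (0.692·0.2635 + 0.00515·0.381) / 0.6971 = 0.2643 mg/L.
2.01 µg/L = 0.00201 mg/L.
After input C: C = (0.6971·0.2643 + 0.0658·0.00201) / 0.7629 = 0.2417 mg/L.

0.242 mg/L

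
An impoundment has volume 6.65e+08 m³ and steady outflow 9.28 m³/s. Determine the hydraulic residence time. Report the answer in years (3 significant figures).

2.27 yr

Q = 9.28 m³/s × 3.156e+07 s/yr = 2.929e+08 m³/yr.
Hydraulic residence time τ = V/Q = 6.65e+08/2.929e+08 = 2.271 yr.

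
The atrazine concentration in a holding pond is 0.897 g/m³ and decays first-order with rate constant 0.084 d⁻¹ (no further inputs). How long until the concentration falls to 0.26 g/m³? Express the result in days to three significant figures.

14.7 d

t = ln(C₀/C)/k = ln(0.897/0.26)/0.084 = 1.238/0.084 = 14.74 d.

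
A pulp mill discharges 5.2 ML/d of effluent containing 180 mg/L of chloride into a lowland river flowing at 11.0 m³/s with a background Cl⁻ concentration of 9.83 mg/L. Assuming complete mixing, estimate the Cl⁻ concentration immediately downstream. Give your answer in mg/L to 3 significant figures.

10.8 mg/L

5.2 ML/d = 0.06019 m³/s.
Flow-weighted mixing gives C = (0.06019·180 + 11·9.83) / (0.06019 + 11) = 119/11.06 = 10.76 mg/L.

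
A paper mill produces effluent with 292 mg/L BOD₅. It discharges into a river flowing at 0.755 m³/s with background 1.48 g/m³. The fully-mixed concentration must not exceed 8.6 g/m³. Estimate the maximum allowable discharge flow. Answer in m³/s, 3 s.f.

Mass balance at complete mixing: C_std·(Q_w + Q_r) = Q_w·C_e + Q_r·C_b.
Rearranging, Q_w = Q_r·(C_std − C_b)/(C_e − C_std) = 0.755·(8.6 − 1.48) / (292 − 8.6) = 0.01897 m³/s.

0.0190 m³/s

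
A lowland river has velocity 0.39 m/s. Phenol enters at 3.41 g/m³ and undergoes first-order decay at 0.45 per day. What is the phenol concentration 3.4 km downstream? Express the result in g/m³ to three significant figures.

Travel time t = 3.4 km / 0.39 m/s = 3400/0.39 = 8718 s = 0.1009 d.
First-order decay: C = 3.41·exp(−0.45·0.1009) = 3.41·0.9556 = 3.259 g/m³.

3.26 g/m³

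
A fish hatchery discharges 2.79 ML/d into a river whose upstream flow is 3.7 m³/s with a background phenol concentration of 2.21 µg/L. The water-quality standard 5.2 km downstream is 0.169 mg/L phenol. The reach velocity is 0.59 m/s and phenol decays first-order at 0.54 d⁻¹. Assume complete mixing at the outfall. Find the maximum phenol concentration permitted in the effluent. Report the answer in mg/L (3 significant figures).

20.4 mg/L

2.79 ML/d = 0.03229 m³/s.
2.21 µg/L = 0.00221 mg/L.
Travel time to the compliance point: t = 5200/0.59 = 8814 s = 0.102 d; decay factor exp(−0.54·0.102) = 0.9464.
So the concentration just after mixing may be at most 0.169/0.9464 = 0.1786 mg/L.
Mass balance: 0.1786·3.732 = 0.03229·Cₑ + 3.7·0.00221.
Cₑ = (0.6665 − 0.008177) / 0.03229 = 20.39 mg/L.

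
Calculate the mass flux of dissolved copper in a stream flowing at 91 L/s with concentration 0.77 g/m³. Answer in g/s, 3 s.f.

0.0701 g/s

91 L/s = 0.091 m³/s.
Mass flux = Q·C = 0.091 m³/s × 0.77 g/m³ = 0.07007 g/s.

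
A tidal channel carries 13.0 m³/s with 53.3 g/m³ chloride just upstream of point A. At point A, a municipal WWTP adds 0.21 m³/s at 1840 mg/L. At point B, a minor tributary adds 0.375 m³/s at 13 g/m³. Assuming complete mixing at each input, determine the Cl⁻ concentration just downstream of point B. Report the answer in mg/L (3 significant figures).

After input A: C = (13·53.3 + 0.21·1840) / 13.21 = 81.7 mg/L.
After input B: C = (13.21·81.7 + 0.375·13) / 13.59 = 79.81 mg/L.

79.8 mg/L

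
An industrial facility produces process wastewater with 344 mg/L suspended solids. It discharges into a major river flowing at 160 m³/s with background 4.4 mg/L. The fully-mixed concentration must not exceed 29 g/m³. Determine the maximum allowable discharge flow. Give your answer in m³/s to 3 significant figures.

Mass balance at complete mixing: C_std·(Q_w + Q_r) = Q_w·C_e + Q_r·C_b.
Rearranging, Q_w = Q_r·(C_std − C_b)/(C_e − C_std) = 160·(29 − 4.4) / (344 − 29) = 12.5 m³/s.

12.5 m³/s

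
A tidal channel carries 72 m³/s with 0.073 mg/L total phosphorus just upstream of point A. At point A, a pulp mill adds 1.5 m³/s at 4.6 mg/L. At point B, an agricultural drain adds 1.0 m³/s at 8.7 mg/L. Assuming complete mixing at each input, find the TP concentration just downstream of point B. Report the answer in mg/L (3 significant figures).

After input A: C = (72·0.073 + 1.5·4.6) / 73.5 = 0.1654 mg/L.
After input B: C = (73.5·0.1654 + 1·8.7) / 74.5 = 0.2799 mg/L.

0.280 mg/L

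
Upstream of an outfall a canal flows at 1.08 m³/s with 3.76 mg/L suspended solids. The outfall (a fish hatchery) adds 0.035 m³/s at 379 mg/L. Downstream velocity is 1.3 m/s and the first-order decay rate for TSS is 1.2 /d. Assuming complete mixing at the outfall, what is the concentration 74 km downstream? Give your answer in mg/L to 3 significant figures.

7.05 mg/L

After complete mixing, C₀ = (0.035·379 + 1.08·3.76) / 1.115 = 15.54 mg/L.
Travel time t = 7.4e+04 m / 1.3 m/s = 5.692e+04 s = 0.6588 d.
C = 15.54·exp(−1.2·0.6588) = 15.54·0.4536 = 7.048 mg/L.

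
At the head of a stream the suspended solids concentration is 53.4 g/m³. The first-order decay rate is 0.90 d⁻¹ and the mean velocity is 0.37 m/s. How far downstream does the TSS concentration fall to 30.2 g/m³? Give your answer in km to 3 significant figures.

From C = C₀·e^(−kt), t = ln(C₀/C)/k = ln(53.4/30.2)/0.90 = 0.57/0.90 = 0.6333 d.
Distance = v·t = 0.37 m/s × 5.472e+04 s = 2.025e+04 m = 20.25 km.

20.2 km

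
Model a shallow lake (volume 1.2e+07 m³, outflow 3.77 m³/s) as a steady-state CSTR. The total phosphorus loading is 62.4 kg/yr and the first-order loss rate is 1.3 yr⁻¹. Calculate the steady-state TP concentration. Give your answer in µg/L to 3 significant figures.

0.464 µg/L

Outflow Q = 3.77 m³/s × 3.156e+07 s/yr = 1.19e+08 m³/yr.
Steady-state CSTR mass balance: W = Q·C + k·V·C, so C = W/(Q + kV).
Q + kV = 1.19e+08 + 1.3·1.2e+07 = 1.346e+08 m³/yr.
C = 62.4/1.346e+08 = 4.637e-07 kg/m³ = 0.0004637 mg/L = 0.4637 µg/L.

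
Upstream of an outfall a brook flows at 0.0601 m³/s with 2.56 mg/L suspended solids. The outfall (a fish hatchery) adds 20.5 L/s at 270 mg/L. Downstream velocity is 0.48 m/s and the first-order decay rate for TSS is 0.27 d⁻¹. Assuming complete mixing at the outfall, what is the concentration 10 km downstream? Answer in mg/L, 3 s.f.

66.1 mg/L

20.5 L/s = 0.0205 m³/s.
After complete mixing, C₀ = (0.0205·270 + 0.0601·2.56) / 0.0806 = 70.58 mg/L.
Travel time t = 1e+04 m / 0.48 m/s = 2.083e+04 s = 0.2411 d.
C = 70.58·exp(−0.27·0.2411) = 70.58·0.937 = 66.13 mg/L.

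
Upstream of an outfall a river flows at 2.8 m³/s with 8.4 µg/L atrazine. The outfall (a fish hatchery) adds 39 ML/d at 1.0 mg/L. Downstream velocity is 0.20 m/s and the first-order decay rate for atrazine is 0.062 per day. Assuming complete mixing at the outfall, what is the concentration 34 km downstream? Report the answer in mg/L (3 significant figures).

39 ML/d = 0.4514 m³/s.
8.4 µg/L = 0.0084 mg/L.
After complete mixing, C₀ = (0.4514·1 + 2.8·0.0084) / 3.251 = 0.1461 mg/L.
Travel time t = 3.4e+04 m / 0.20 m/s = 1.7e+05 s = 1.968 d.
C = 0.1461·exp(−0.062·1.968) = 0.1461·0.8852 = 0.1293 mg/L.

0.129 mg/L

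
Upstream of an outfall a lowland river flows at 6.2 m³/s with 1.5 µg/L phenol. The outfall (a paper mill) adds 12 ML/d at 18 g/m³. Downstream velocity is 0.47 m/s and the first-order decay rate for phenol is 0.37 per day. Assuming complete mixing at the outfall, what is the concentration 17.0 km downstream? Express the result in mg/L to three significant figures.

12 ML/d = 0.1389 m³/s.
1.5 µg/L = 0.0015 mg/L.
After complete mixing, C₀ = (0.1389·18 + 6.2·0.0015) / 6.339 = 0.3959 mg/L.
Travel time t = 1.7e+04 m / 0.47 m/s = 3.617e+04 s = 0.4186 d.
C = 0.3959·exp(−0.37·0.4186) = 0.3959·0.8565 = 0.3391 mg/L.

0.339 mg/L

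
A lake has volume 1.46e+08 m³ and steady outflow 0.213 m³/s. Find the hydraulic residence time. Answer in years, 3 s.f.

21.7 yr

Q = 0.213 m³/s × 3.156e+07 s/yr = 6.722e+06 m³/yr.
Hydraulic residence time τ = V/Q = 1.46e+08/6.722e+06 = 21.72 yr.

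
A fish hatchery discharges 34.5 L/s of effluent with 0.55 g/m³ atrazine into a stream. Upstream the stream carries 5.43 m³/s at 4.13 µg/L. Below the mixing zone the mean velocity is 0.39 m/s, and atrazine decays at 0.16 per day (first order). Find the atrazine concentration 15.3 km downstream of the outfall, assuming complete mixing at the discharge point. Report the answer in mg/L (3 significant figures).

34.5 L/s = 0.0345 m³/s.
4.13 µg/L = 0.00413 mg/L.
After complete mixing, C₀ = (0.0345·0.55 + 5.43·0.00413) / 5.465 = 0.007576 mg/L.
Travel time t = 1.53e+04 m / 0.39 m/s = 3.923e+04 s = 0.4541 d.
C = 0.007576·exp(−0.16·0.4541) = 0.007576·0.9299 = 0.007045 mg/L.

0.00705 mg/L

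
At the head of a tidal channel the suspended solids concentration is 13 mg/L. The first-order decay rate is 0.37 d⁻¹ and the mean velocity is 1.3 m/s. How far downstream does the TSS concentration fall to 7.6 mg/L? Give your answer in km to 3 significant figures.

From C = C₀·e^(−kt), t = ln(C₀/C)/k = ln(13/7.6)/0.37 = 0.5368/0.37 = 1.451 d.
Distance = v·t = 1.3 m/s × 1.254e+05 s = 1.63e+05 m = 163 km.

163 km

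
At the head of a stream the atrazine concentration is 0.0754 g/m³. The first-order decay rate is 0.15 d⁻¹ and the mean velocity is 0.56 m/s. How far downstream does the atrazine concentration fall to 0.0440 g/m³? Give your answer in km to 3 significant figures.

From C = C₀·e^(−kt), t = ln(C₀/C)/k = ln(0.0754/0.0440)/0.15 = 0.5386/0.15 = 3.591 d.
Distance = v·t = 0.56 m/s × 3.102e+05 s = 1.737e+05 m = 173.7 km.

174 km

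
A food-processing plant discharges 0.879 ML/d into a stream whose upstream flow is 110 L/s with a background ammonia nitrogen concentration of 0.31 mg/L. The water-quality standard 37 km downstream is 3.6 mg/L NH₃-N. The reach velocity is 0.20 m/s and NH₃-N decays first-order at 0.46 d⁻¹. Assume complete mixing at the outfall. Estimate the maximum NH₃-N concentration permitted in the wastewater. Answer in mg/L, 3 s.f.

111 mg/L

0.879 ML/d = 0.01017 m³/s.
110 L/s = 0.11 m³/s.
Travel time to the compliance point: t = 3.7e+04/0.20 = 1.85e+05 s = 2.141 d; decay factor exp(−0.46·2.141) = 0.3735.
So the concentration just after mixing may be at most 3.6/0.3735 = 9.64 mg/L.
Mass balance: 9.64·0.1202 = 0.01017·Cₑ + 0.11·0.31.
Cₑ = (1.158 − 0.0341) / 0.01017 = 110.5 mg/L.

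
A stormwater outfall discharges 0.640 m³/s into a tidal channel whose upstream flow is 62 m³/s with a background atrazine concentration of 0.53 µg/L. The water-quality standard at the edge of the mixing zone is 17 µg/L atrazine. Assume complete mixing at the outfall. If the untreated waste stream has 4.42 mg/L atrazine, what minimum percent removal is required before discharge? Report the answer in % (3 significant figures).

63.5 %

0.53 µg/L = 0.00053 mg/L.
17 µg/L = 0.017 mg/L.
Mass balance: 0.017·62.64 = 0.64·Cₑ + 62·0.00053.
Cₑ = (1.065 − 0.03286) / 0.64 = 1.613 mg/L.
Required removal = 1 − 1.613/4.42 = 63.52 %.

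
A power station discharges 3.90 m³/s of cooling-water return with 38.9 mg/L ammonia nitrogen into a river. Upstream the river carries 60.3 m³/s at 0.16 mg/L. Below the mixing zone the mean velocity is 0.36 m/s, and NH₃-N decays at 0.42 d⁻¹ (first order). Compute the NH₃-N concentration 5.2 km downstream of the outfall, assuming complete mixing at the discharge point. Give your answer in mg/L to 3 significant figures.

After complete mixing, C₀ = (3.9·38.9 + 60.3·0.16) / 64.2 = 2.513 mg/L.
Travel time t = 5200 m / 0.36 m/s = 1.444e+04 s = 0.1672 d.
C = 2.513·exp(−0.42·0.1672) = 2.513·0.9322 = 2.343 mg/L.

2.34 mg/L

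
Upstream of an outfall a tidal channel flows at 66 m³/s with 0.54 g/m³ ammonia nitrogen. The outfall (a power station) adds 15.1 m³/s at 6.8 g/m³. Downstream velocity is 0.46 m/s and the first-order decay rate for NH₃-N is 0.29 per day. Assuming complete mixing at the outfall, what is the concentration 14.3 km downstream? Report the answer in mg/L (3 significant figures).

1.54 mg/L

After complete mixing, C₀ = (15.1·6.8 + 66·0.54) / 81.1 = 1.706 mg/L.
Travel time t = 1.43e+04 m / 0.46 m/s = 3.109e+04 s = 0.3598 d.
C = 1.706·exp(−0.29·0.3598) = 1.706·0.9009 = 1.537 mg/L.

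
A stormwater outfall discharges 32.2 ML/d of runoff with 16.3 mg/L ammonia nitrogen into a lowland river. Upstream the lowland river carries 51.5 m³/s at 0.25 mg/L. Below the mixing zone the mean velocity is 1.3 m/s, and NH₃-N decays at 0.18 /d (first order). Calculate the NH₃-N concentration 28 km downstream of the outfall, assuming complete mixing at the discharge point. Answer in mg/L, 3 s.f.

32.2 ML/d = 0.3727 m³/s.
After complete mixing, C₀ = (0.3727·16.3 + 51.5·0.25) / 51.87 = 0.3653 mg/L.
Travel time t = 2.8e+04 m / 1.3 m/s = 2.154e+04 s = 0.2493 d.
C = 0.3653·exp(−0.18·0.2493) = 0.3653·0.9561 = 0.3493 mg/L.

0.349 mg/L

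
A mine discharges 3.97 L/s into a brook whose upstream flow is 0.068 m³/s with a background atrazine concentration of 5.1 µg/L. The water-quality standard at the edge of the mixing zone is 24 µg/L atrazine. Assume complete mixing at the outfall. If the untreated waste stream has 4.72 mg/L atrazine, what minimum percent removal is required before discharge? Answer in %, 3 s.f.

3.97 L/s = 0.00397 m³/s.
5.1 µg/L = 0.0051 mg/L.
24 µg/L = 0.024 mg/L.
Mass balance: 0.024·0.07197 = 0.00397·Cₑ + 0.068·0.0051.
Cₑ = (0.001727 − 0.0003468) / 0.00397 = 0.3477 mg/L.
Required removal = 1 − 0.3477/4.72 = 92.63 %.

92.6 %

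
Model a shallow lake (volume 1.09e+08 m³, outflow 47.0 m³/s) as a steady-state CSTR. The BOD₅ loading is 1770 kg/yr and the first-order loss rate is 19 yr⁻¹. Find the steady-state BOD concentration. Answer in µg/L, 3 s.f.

Outflow Q = 47.0 m³/s × 3.156e+07 s/yr = 1.483e+09 m³/yr.
Steady-state CSTR mass balance: W = Q·C + k·V·C, so C = W/(Q + kV).
Q + kV = 1.483e+09 + 19·1.09e+08 = 3.554e+09 m³/yr.
C = 1770/3.554e+09 = 4.98e-07 kg/m³ = 0.000498 mg/L = 0.498 µg/L.

0.498 µg/L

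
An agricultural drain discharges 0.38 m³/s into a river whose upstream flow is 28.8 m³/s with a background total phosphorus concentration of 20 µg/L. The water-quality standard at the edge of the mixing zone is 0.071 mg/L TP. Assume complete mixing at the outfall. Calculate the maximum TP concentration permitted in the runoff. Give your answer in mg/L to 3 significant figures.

3.94 mg/L

20 µg/L = 0.02 mg/L.
Mass balance: 0.071·29.18 = 0.38·Cₑ + 28.8·0.02.
Cₑ = (2.072 − 0.576) / 0.38 = 3.936 mg/L.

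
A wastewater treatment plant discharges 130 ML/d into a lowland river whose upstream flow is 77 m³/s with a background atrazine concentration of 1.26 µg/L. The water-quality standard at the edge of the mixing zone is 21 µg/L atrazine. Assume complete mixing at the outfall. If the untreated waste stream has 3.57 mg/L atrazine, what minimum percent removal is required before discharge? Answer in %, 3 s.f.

130 ML/d = 1.505 m³/s.
1.26 µg/L = 0.00126 mg/L.
21 µg/L = 0.021 mg/L.
Mass balance: 0.021·78.5 = 1.505·Cₑ + 77·0.00126.
Cₑ = (1.649 − 0.09702) / 1.505 = 1.031 mg/L.
Required removal = 1 − 1.031/3.57 = 71.11 %.

71.1 %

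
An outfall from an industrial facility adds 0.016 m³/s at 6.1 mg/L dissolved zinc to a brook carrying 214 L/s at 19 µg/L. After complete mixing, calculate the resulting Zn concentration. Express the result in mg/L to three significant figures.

0.442 mg/L

214 L/s = 0.214 m³/s.
19 µg/L = 0.019 mg/L.
Conservation of mass across the mixing zone: C = (0.016·6.1 + 0.214·0.019) / (0.016 + 0.214) = 0.1017/0.23 = 0.442 mg/L.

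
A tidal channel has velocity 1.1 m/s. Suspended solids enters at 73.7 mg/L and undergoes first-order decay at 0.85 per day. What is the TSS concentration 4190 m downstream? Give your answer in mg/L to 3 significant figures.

71.0 mg/L

Travel time t = 4190 m / 1.1 m/s = 4190/1.1 = 3809 s = 0.04409 d.
First-order decay: C = 73.7·exp(−0.85·0.04409) = 73.7·0.9632 = 70.99 mg/L.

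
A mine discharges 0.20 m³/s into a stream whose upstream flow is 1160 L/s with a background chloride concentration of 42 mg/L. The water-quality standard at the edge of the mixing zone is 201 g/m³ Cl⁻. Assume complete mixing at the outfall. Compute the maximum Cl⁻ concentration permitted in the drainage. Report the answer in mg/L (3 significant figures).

1120 mg/L

1160 L/s = 1.16 m³/s.
Mass balance: 201·1.36 = 0.2·Cₑ + 1.16·42.
Cₑ = (273.4 − 48.72) / 0.2 = 1123 mg/L.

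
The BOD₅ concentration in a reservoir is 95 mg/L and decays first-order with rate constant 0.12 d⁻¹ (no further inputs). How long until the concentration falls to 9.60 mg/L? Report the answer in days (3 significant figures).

19.1 d

t = ln(C₀/C)/k = ln(95/9.60)/0.12 = 2.292/0.12 = 19.1 d.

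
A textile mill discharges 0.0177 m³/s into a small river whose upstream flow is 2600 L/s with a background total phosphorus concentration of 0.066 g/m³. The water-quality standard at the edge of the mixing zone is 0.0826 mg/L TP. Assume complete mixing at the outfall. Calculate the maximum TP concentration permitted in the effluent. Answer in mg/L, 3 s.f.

2.52 mg/L

2600 L/s = 2.6 m³/s.
Mass balance: 0.0826·2.618 = 0.0177·Cₑ + 2.6·0.066.
Cₑ = (0.2162 − 0.1716) / 0.0177 = 2.521 mg/L.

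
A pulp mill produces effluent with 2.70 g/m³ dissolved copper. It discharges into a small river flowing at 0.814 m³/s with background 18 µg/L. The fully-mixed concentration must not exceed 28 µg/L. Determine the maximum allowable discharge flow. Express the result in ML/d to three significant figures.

18 µg/L = 0.018 mg/L.
28 µg/L = 0.028 mg/L.
Mass balance at complete mixing: C_std·(Q_w + Q_r) = Q_w·C_e + Q_r·C_b.
Rearranging, Q_w = Q_r·(C_std − C_b)/(C_e − C_std) = 0.814·(0.028 − 0.018) / (2.7 − 0.028) = 0.003046 m³/s.
= 0.2632 ML/d.

0.263 ML/d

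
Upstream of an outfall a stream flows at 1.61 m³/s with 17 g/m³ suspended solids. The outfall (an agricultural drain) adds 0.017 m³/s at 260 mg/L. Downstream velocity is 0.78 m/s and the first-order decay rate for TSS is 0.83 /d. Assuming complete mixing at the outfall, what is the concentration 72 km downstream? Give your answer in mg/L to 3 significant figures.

After complete mixing, C₀ = (0.017·260 + 1.61·17) / 1.627 = 19.54 mg/L.
Travel time t = 7.2e+04 m / 0.78 m/s = 9.231e+04 s = 1.068 d.
C = 19.54·exp(−0.83·1.068) = 19.54·0.412 = 8.05 mg/L.

8.05 mg/L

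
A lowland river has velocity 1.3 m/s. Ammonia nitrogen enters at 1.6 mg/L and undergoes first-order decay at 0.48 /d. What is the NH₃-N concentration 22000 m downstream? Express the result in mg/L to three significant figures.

1.46 mg/L

Travel time t = 22000 m / 1.3 m/s = 2.2e+04/1.3 = 1.692e+04 s = 0.1959 d.
First-order decay: C = 1.6·exp(−0.48·0.1959) = 1.6·0.9103 = 1.456 mg/L.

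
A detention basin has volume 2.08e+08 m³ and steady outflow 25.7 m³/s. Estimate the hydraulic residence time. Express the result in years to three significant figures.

0.256 yr

Q = 25.7 m³/s × 3.156e+07 s/yr = 8.11e+08 m³/yr.
Hydraulic residence time τ = V/Q = 2.08e+08/8.11e+08 = 0.2565 yr.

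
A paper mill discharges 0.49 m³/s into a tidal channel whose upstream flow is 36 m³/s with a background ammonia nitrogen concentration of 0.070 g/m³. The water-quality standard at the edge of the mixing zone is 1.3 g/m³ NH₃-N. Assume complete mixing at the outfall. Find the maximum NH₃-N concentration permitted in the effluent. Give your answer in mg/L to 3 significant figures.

Mass balance: 1.3·36.49 = 0.49·Cₑ + 36·0.07.
Cₑ = (47.44 − 2.52) / 0.49 = 91.67 mg/L.

91.7 mg/L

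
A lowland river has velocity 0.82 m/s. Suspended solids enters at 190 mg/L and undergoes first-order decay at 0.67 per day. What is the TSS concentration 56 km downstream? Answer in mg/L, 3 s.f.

112 mg/L

Travel time t = 56 km / 0.82 m/s = 5.6e+04/0.82 = 6.829e+04 s = 0.7904 d.
First-order decay: C = 190·exp(−0.67·0.7904) = 190·0.5888 = 111.9 mg/L.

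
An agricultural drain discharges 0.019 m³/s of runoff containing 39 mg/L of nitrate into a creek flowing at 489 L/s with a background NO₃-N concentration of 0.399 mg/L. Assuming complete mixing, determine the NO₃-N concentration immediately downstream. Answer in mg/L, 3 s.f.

1.84 mg/L

489 L/s = 0.489 m³/s.
Conservation of mass across the mixing zone: C = (0.019·39 + 0.489·0.399) / (0.019 + 0.489) = 0.9361/0.508 = 1.843 mg/L.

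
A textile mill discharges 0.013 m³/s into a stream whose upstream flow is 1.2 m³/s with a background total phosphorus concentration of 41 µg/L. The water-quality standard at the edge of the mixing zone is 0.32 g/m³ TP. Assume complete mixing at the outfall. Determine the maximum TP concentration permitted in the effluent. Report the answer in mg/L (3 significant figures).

41 µg/L = 0.041 mg/L.
Mass balance: 0.32·1.213 = 0.013·Cₑ + 1.2·0.041.
Cₑ = (0.3882 − 0.0492) / 0.013 = 26.07 mg/L.

26.1 mg/L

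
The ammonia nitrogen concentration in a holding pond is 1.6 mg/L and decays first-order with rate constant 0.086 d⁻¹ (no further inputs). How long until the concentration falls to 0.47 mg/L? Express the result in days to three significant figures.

14.2 d

t = ln(C₀/C)/k = ln(1.6/0.47)/0.086 = 1.225/0.086 = 14.24 d.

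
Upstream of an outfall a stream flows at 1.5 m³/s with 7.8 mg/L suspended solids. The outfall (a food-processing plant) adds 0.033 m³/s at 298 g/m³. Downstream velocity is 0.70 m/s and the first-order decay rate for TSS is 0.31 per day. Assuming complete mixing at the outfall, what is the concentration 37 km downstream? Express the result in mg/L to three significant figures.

11.6 mg/L

After complete mixing, C₀ = (0.033·298 + 1.5·7.8) / 1.533 = 14.05 mg/L.
Travel time t = 3.7e+04 m / 0.70 m/s = 5.286e+04 s = 0.6118 d.
C = 14.05·exp(−0.31·0.6118) = 14.05·0.8272 = 11.62 mg/L.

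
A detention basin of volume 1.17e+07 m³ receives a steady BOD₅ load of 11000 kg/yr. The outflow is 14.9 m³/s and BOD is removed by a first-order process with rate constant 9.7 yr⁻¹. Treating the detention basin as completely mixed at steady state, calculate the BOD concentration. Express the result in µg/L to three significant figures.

18.8 µg/L

Outflow Q = 14.9 m³/s × 3.156e+07 s/yr = 4.702e+08 m³/yr.
Steady-state CSTR mass balance: W = Q·C + k·V·C, so C = W/(Q + kV).
Q + kV = 4.702e+08 + 9.7·1.17e+07 = 5.837e+08 m³/yr.
C = 11000/5.837e+08 = 1.885e-05 kg/m³ = 0.01885 mg/L = 18.85 µg/L.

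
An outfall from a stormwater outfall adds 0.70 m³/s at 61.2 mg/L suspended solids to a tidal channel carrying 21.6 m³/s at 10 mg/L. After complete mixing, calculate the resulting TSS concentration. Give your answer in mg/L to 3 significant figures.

11.6 mg/L

By mass balance at complete mixing, C = (0.7·61.2 + 21.6·10) / (0.7 + 21.6) = 258.8/22.3 = 11.61 mg/L.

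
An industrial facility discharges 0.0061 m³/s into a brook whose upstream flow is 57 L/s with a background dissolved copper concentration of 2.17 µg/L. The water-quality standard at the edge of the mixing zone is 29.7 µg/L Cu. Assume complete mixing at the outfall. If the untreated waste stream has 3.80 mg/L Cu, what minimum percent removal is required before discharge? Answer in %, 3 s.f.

57 L/s = 0.057 m³/s.
2.17 µg/L = 0.00217 mg/L.
29.7 µg/L = 0.0297 mg/L.
Mass balance: 0.0297·0.0631 = 0.0061·Cₑ + 0.057·0.00217.
Cₑ = (0.001874 − 0.0001237) / 0.0061 = 0.2869 mg/L.
Required removal = 1 − 0.2869/3.80 = 92.45 %.

92.4 %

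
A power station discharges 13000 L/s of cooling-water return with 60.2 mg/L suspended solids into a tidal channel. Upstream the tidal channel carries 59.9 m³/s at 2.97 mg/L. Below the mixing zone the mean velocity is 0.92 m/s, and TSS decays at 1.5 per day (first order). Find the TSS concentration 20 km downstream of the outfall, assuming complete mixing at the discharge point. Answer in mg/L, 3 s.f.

13000 L/s = 13 m³/s.
After complete mixing, C₀ = (13·60.2 + 59.9·2.97) / 72.9 = 13.18 mg/L.
Travel time t = 2e+04 m / 0.92 m/s = 2.174e+04 s = 0.2516 d.
C = 13.18·exp(−1.5·0.2516) = 13.18·0.6856 = 9.034 mg/L.

9.03 mg/L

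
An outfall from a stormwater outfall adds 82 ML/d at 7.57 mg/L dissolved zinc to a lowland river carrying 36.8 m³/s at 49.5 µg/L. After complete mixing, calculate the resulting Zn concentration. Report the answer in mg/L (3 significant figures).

0.239 mg/L

82 ML/d = 0.9491 m³/s.
49.5 µg/L = 0.0495 mg/L.
Flow-weighted mixing gives C = (0.9491·7.57 + 36.8·0.0495) / (0.9491 + 36.8) = 9.006/37.75 = 0.2386 mg/L.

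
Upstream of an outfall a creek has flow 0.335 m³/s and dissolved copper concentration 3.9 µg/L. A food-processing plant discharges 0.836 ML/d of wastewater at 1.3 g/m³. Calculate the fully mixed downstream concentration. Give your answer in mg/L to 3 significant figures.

0.0403 mg/L

0.836 ML/d = 0.009676 m³/s.
3.9 µg/L = 0.0039 mg/L.
Conservation of mass across the mixing zone: C = (0.009676·1.3 + 0.335·0.0039) / (0.009676 + 0.335) = 0.01389/0.3447 = 0.04028 mg/L.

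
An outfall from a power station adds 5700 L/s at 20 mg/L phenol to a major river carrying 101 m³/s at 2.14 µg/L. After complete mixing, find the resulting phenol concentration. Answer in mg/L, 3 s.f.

1.07 mg/L

5700 L/s = 5.7 m³/s.
2.14 µg/L = 0.00214 mg/L.
By mass balance at complete mixing, C = (5.7·20 + 101·0.00214) / (5.7 + 101) = 114.2/106.7 = 1.07 mg/L.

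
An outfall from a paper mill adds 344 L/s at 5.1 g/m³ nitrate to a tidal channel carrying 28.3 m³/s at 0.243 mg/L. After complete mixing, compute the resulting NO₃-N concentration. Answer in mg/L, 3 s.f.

344 L/s = 0.344 m³/s.
Flow-weighted mixing gives C = (0.344·5.1 + 28.3·0.243) / (0.344 + 28.3) = 8.631/28.64 = 0.3013 mg/L.

0.301 mg/L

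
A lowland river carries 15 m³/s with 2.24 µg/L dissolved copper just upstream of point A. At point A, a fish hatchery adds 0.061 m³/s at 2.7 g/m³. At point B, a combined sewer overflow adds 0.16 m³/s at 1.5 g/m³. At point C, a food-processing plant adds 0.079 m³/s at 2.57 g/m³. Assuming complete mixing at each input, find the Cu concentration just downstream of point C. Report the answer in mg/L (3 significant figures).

0.0419 mg/L

2.24 µg/L = 0.00224 mg/L.
After input A: C = (15·0.00224 + 0.061·2.7) / 15.06 = 0.01317 mg/L.
After input B: C = (15.06·0.01317 + 0.16·1.5) / 15.22 = 0.0288 mg/L.
After input C: C = (15.22·0.0288 + 0.079·2.57) / 15.3 = 0.04192 mg/L.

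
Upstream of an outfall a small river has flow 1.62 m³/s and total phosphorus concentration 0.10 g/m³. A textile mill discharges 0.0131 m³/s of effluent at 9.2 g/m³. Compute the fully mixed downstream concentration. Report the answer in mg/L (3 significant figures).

Flow-weighted mixing gives C = (0.0131·9.2 + 1.62·0.1) / (0.0131 + 1.62) = 0.2825/1.633 = 0.173 mg/L.

0.173 mg/L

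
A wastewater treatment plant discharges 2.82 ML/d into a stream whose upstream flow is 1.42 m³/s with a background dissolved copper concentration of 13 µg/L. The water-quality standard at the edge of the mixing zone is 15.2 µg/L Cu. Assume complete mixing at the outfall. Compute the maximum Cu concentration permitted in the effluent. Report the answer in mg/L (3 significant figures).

2.82 ML/d = 0.03264 m³/s.
13 µg/L = 0.013 mg/L.
15.2 µg/L = 0.0152 mg/L.
Mass balance: 0.0152·1.453 = 0.03264·Cₑ + 1.42·0.013.
Cₑ = (0.02208 − 0.01846) / 0.03264 = 0.1109 mg/L.

0.111 mg/L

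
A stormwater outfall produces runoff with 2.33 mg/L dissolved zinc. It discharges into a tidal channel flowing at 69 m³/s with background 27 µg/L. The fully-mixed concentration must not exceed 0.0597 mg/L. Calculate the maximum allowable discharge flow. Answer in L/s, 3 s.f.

27 µg/L = 0.027 mg/L.
Mass balance at complete mixing: C_std·(Q_w + Q_r) = Q_w·C_e + Q_r·C_b.
Rearranging, Q_w = Q_r·(C_std − C_b)/(C_e − C_std) = 69·(0.0597 − 0.027) / (2.33 − 0.0597) = 0.9938 m³/s.
= 993.8 L/s.

994 L/s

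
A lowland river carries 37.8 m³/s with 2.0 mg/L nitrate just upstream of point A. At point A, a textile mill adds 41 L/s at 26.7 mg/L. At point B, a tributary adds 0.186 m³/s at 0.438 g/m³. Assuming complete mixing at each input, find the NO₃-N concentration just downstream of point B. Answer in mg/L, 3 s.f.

2.02 mg/L

41 L/s = 0.041 m³/s.
After input A: C = (37.8·2 + 0.041·26.7) / 37.84 = 2.027 mg/L.
After input B: C = (37.84·2.027 + 0.186·0.438) / 38.03 = 2.019 mg/L.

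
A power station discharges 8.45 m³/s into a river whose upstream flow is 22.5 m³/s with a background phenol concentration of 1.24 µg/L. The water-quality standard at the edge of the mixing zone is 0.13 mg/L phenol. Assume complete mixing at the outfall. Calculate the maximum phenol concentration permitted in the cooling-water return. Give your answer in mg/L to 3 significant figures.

1.24 µg/L = 0.00124 mg/L.
Mass balance: 0.13·30.95 = 8.45·Cₑ + 22.5·0.00124.
Cₑ = (4.024 − 0.0279) / 8.45 = 0.4729 mg/L.

0.473 mg/L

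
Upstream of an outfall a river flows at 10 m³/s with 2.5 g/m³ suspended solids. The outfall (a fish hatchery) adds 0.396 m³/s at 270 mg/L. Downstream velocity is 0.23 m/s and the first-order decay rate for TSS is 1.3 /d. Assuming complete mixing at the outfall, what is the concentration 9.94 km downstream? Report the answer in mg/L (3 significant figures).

After complete mixing, C₀ = (0.396·270 + 10·2.5) / 10.4 = 12.69 mg/L.
Travel time t = 9940 m / 0.23 m/s = 4.322e+04 s = 0.5002 d.
C = 12.69·exp(−1.3·0.5002) = 12.69·0.5219 = 6.623 mg/L.

6.62 mg/L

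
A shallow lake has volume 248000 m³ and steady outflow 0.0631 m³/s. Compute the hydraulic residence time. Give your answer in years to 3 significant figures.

Q = 0.0631 m³/s × 3.156e+07 s/yr = 1.991e+06 m³/yr.
Hydraulic residence time τ = V/Q = 248000/1.991e+06 = 0.1245 yr.

0.125 yr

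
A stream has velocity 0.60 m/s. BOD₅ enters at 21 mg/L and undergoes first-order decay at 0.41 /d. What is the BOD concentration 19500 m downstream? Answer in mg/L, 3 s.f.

18.0 mg/L

Travel time t = 19500 m / 0.60 m/s = 1.95e+04/0.60 = 3.25e+04 s = 0.3762 d.
First-order decay: C = 21·exp(−0.41·0.3762) = 21·0.8571 = 18 mg/L.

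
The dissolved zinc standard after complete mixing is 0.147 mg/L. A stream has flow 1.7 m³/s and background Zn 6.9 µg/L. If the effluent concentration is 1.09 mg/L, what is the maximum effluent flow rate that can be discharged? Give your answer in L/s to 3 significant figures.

6.9 µg/L = 0.0069 mg/L.
Mass balance at complete mixing: C_std·(Q_w + Q_r) = Q_w·C_e + Q_r·C_b.
Rearranging, Q_w = Q_r·(C_std − C_b)/(C_e − C_std) = 1.7·(0.147 − 0.0069) / (1.09 − 0.147) = 0.2526 m³/s.
= 252.6 L/s.

253 L/s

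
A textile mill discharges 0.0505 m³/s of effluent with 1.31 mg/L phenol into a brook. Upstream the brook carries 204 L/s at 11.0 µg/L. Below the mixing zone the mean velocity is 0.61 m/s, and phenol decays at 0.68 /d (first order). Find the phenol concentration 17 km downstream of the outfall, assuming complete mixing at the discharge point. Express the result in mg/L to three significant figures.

204 L/s = 0.204 m³/s.
11.0 µg/L = 0.011 mg/L.
After complete mixing, C₀ = (0.0505·1.31 + 0.204·0.011) / 0.2545 = 0.2688 mg/L.
Travel time t = 1.7e+04 m / 0.61 m/s = 2.787e+04 s = 0.3226 d.
C = 0.2688·exp(−0.68·0.3226) = 0.2688·0.8031 = 0.2158 mg/L.

0.216 mg/L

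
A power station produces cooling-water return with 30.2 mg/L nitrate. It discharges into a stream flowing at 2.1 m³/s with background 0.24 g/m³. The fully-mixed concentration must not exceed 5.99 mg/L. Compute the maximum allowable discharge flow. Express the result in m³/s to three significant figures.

Mass balance at complete mixing: C_std·(Q_w + Q_r) = Q_w·C_e + Q_r·C_b.
Rearranging, Q_w = Q_r·(C_std − C_b)/(C_e − C_std) = 2.1·(5.99 − 0.24) / (30.2 − 5.99) = 0.4988 m³/s.

0.499 m³/s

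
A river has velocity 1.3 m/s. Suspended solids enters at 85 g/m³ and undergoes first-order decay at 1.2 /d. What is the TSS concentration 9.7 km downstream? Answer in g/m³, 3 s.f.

Travel time t = 9.7 km / 1.3 m/s = 9700/1.3 = 7462 s = 0.08636 d.
First-order decay: C = 85·exp(−1.2·0.08636) = 85·0.9016 = 76.63 g/m³.

76.6 g/m³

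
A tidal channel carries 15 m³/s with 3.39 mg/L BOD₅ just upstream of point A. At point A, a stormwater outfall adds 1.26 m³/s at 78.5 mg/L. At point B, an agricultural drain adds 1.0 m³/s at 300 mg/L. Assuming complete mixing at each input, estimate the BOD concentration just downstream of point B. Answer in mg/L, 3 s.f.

26.1 mg/L

After input A: C = (15·3.39 + 1.26·78.5) / 16.26 = 9.21 mg/L.
After input B: C = (16.26·9.21 + 1·300) / 17.26 = 26.06 mg/L.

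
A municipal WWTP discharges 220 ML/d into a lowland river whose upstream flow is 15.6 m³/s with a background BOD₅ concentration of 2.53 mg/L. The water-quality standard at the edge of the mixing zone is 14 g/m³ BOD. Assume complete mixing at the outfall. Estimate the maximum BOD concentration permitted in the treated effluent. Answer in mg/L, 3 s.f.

220 ML/d = 2.546 m³/s.
Mass balance: 14·18.15 = 2.546·Cₑ + 15.6·2.53.
Cₑ = (254 − 39.47) / 2.546 = 84.27 mg/L.

84.3 mg/L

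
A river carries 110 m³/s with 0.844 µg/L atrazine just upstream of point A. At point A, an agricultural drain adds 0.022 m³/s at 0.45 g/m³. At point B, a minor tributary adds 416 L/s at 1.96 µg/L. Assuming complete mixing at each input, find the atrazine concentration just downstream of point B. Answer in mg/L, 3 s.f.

0.000938 mg/L

0.844 µg/L = 0.000844 mg/L.
After input A: C = (110·0.000844 + 0.022·0.45) / 110 = 0.0009338 mg/L.
416 L/s = 0.416 m³/s.
1.96 µg/L = 0.00196 mg/L.
After input B: C = (110·0.0009338 + 0.416·0.00196) / 110.4 = 0.0009377 mg/L.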